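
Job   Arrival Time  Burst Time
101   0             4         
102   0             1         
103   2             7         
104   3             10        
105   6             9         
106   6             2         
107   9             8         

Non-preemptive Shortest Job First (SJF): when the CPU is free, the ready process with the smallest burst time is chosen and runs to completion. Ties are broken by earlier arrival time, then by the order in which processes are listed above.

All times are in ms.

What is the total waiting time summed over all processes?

Gantt: | 102 0-1 | 101 1-5 | 103 5-12 | 106 12-14 | 107 14-22 | 105 22-31 | 104 31-41 |
Completion: 101=5  102=1  103=12  104=41  105=31  106=14  107=22
Turnaround (C−A): 101=5  102=1  103=10  104=38  105=25  106=8  107=13
Waiting = turnaround − burst: 101=1, 102=0, 103=3, 104=28, 105=16, 106=6, 107=5
Total waiting = 1 + 0 + 3 + 28 + 16 + 6 + 5 = 59

59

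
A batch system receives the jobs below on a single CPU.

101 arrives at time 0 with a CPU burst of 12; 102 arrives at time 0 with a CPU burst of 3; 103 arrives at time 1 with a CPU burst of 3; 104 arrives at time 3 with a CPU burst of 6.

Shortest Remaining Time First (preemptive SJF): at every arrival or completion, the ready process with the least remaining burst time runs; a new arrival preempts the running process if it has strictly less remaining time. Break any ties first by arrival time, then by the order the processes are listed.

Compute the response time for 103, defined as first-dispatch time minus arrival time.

Gantt: | 102 0-3 | 103 3-6 | 104 6-12 | 101 12-24 |
Completion: 101=24  102=3  103=6  104=12
Turnaround (C−A): 101=24  102=3  103=5  104=9
Response(103) = first start − arrival = 3 − 1 = 2

2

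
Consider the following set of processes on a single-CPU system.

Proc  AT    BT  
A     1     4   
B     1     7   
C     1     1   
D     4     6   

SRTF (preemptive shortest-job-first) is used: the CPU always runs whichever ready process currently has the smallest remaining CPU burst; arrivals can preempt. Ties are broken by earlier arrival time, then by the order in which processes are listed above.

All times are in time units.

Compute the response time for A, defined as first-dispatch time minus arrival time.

1

Gantt: | idle 0-1 | C 1-2 | A 2-6 | D 6-12 | B 12-19 |
Completion: A=6  B=19  C=2  D=12
Turnaround (C−A): A=5  B=18  C=1  D=8
Response(A) = first start − arrival = 2 − 1 = 1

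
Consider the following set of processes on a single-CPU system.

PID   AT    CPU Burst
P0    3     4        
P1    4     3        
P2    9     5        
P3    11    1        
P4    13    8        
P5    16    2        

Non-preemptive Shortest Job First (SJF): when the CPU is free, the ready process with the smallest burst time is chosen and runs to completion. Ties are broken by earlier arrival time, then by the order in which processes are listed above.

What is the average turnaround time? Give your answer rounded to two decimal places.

6.00

Gantt: | idle 0-3 | P0 3-7 | P1 7-10 | P2 10-15 | P3 15-16 | P5 16-18 | P4 18-26 |
Completion: P0=7  P1=10  P2=15  P3=16  P4=26  P5=18
Turnaround (C−A): P0=4  P1=6  P2=6  P3=5  P4=13  P5=2
Turnaround times: P0=4, P1=6, P2=6, P3=5, P4=13, P5=2
Average turnaround = (4+6+6+5+13+2) / 6 = 36/6 = 6.00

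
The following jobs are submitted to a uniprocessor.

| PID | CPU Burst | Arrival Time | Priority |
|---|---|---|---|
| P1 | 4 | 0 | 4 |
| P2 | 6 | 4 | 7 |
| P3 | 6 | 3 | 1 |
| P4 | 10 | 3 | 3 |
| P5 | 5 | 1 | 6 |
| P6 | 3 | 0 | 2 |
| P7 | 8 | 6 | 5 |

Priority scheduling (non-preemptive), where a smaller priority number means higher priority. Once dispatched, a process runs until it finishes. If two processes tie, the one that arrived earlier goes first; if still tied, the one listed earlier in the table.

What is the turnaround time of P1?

23

Timeline: | P6 0-3 | P3 3-9 | P4 9-19 | P1 19-23 | P7 23-31 | P5 31-36 | P2 36-42 |
Completion: P1=23  P2=42  P3=9  P4=19  P5=36  P6=3  P7=31
Turnaround(P1) = completion − arrival = 23 − 0 = 23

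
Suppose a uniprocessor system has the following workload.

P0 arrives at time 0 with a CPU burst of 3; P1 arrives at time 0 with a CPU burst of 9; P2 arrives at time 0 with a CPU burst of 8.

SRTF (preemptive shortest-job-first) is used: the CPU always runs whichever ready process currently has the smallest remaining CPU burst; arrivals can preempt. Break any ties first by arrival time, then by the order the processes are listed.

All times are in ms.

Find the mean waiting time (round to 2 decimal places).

4.67

Schedule: | P0 0-3 | P2 3-11 | P1 11-20 |
Completion: P0=3  P1=20  P2=11
Turnaround (C−A): P0=3  P1=20  P2=11
Waiting times: P0=0, P1=11, P2=3
Average waiting = (0+11+3) / 3 = 14/3 = 4.67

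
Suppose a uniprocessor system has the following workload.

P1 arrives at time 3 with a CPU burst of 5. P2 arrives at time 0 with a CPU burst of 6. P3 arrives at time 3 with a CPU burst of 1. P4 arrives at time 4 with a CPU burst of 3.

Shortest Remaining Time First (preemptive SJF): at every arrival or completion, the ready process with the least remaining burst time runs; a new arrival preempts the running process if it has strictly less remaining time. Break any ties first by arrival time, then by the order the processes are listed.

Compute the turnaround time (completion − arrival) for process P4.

Schedule: | P2 0-3 | P3 3-4 | P2 4-7 | P4 7-10 | P1 10-15 |
Completion: P1=15  P2=7  P3=4  P4=10
Turnaround (C−A): P1=12  P2=7  P3=1  P4=6
Turnaround(P4) = completion − arrival = 10 − 4 = 6

6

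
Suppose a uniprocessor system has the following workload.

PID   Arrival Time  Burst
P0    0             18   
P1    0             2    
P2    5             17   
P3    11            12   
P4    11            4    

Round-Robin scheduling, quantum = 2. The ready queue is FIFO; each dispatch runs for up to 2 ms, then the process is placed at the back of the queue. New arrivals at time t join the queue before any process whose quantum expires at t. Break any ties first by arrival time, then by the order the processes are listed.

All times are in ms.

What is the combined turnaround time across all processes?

Gantt: | P0 0-2 | P1 2-4 | P0 4-6 | P2 6-8 | P0 8-10 | P2 10-12 | P0 12-14 | P3 14-16 | P4 16-18 | P2 18-20 | P0 20-22 | P3 22-24 | P4 24-26 | P2 26-28 | P0 28-30 | P3 30-32 | P2 32-34 | P0 34-36 | P3 36-38 | P2 38-40 | P0 40-42 | P3 42-44 | P2 44-46 | P0 46-48 | P3 48-50 | P2 50-53 |
Completion: P0=48  P1=4  P2=53  P3=50  P4=26
Turnaround (C−A): P0=48  P1=4  P2=48  P3=39  P4=15
Turnaround = completion − arrival: P0=48, P1=4, P2=48, P3=39, P4=15
Total turnaround = 48 + 4 + 48 + 39 + 15 = 154

154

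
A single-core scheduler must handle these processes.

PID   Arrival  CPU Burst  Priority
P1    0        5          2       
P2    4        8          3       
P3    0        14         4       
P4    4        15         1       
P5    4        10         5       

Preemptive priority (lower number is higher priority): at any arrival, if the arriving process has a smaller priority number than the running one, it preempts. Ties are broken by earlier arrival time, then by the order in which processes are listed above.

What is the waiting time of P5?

Timeline: | P1 0-4 | P4 4-19 | P1 19-20 | P2 20-28 | P3 28-42 | P5 42-52 |
Completion: P1=20  P2=28  P3=42  P4=19  P5=52
Turnaround (C−A): P1=20  P2=24  P3=42  P4=15  P5=48
Waiting(P5) = turnaround − burst = 48 − 10 = 38

38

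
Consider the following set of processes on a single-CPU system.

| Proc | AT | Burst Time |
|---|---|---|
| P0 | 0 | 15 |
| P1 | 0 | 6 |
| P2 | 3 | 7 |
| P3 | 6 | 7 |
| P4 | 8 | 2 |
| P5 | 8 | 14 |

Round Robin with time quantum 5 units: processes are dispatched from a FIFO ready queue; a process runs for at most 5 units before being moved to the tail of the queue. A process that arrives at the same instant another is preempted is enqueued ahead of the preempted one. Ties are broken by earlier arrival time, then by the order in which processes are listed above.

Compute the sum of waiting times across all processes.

152

Schedule: | P0 0-5 | P1 5-10 | P2 10-15 | P0 15-20 | P3 20-25 | P4 25-27 | P5 27-32 | P1 32-33 | P2 33-35 | P0 35-40 | P3 40-42 | P5 42-51 |
Completion: P0=40  P1=33  P2=35  P3=42  P4=27  P5=51
Turnaround (C−A): P0=40  P1=33  P2=32  P3=36  P4=19  P5=43
Waiting = turnaround − burst: P0=25, P1=27, P2=25, P3=29, P4=17, P5=29
Total waiting = 25 + 27 + 25 + 29 + 17 + 29 = 152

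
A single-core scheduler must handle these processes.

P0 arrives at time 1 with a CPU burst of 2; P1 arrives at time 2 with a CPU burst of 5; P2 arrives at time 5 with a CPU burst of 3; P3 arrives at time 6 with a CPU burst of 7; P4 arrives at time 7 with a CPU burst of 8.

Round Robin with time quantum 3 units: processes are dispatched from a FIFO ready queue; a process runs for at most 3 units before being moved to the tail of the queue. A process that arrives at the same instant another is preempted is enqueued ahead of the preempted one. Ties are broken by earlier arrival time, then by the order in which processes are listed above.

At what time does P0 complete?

Gantt: | idle 0-1 | P0 1-3 | P1 3-6 | P2 6-9 | P3 9-12 | P1 12-14 | P4 14-17 | P3 17-20 | P4 20-23 | P3 23-24 | P4 24-26 |
Completion: P0=3  P1=14  P2=9  P3=24  P4=26
Turnaround (C−A): P0=2  P1=12  P2=4  P3=18  P4=19

3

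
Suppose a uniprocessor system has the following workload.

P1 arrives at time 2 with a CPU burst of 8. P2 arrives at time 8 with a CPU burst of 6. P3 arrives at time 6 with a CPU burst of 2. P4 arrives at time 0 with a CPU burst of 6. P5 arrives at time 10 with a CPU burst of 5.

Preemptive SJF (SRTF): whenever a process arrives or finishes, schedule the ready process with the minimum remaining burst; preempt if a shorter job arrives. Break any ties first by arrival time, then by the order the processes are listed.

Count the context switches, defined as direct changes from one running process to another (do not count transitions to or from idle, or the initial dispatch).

4

Gantt: | P4 0-6 | P3 6-8 | P2 8-14 | P5 14-19 | P1 19-27 |
Completion: P1=27  P2=14  P3=8  P4=6  P5=19
Turnaround (C−A): P1=25  P2=6  P3=2  P4=6  P5=9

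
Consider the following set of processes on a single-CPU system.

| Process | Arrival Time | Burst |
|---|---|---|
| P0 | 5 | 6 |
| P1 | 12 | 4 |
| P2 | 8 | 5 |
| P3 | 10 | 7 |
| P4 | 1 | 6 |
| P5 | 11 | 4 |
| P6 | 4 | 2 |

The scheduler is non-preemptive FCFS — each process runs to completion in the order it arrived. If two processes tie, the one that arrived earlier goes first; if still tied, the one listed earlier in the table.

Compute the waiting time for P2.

7

Schedule: | idle 0-1 | P4 1-7 | P6 7-9 | P0 9-15 | P2 15-20 | P3 20-27 | P5 27-31 | P1 31-35 |
Completion: P0=15  P1=35  P2=20  P3=27  P4=7  P5=31  P6=9
Turnaround (C−A): P0=10  P1=23  P2=12  P3=17  P4=6  P5=20  P6=5
Waiting(P2) = turnaround − burst = 12 − 5 = 7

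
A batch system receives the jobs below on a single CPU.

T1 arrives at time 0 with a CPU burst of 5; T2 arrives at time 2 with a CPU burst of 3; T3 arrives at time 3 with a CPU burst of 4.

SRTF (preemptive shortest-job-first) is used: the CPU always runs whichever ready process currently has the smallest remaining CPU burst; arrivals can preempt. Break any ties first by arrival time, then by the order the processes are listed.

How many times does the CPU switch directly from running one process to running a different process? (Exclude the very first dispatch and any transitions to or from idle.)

Timeline: | T1 0-5 | T2 5-8 | T3 8-12 |
Completion: T1=5  T2=8  T3=12
Turnaround (C−A): T1=5  T2=6  T3=9

2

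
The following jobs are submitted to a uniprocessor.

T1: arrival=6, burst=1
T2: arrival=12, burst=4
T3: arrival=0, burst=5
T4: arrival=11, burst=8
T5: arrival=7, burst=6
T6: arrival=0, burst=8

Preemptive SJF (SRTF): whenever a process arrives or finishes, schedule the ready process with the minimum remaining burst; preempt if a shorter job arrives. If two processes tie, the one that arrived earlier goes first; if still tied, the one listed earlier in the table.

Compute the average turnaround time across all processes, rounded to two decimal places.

Gantt: | T3 0-5 | T6 5-6 | T1 6-7 | T5 7-13 | T2 13-17 | T6 17-24 | T4 24-32 |
Completion: T1=7  T2=17  T3=5  T4=32  T5=13  T6=24
Turnaround (C−A): T1=1  T2=5  T3=5  T4=21  T5=6  T6=24
Turnaround times: T1=1, T2=5, T3=5, T4=21, T5=6, T6=24
Average turnaround = (1+5+5+21+6+24) / 6 = 62/6 = 10.33

10.33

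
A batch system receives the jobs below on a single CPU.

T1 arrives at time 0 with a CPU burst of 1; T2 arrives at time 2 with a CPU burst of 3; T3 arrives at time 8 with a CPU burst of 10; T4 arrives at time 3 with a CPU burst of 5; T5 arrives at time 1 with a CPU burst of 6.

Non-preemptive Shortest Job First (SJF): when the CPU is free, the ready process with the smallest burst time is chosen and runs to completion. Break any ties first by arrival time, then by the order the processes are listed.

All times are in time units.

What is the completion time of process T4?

15

Gantt: | T1 0-1 | T5 1-7 | T2 7-10 | T4 10-15 | T3 15-25 |
Completion: T1=1  T2=10  T3=25  T4=15  T5=7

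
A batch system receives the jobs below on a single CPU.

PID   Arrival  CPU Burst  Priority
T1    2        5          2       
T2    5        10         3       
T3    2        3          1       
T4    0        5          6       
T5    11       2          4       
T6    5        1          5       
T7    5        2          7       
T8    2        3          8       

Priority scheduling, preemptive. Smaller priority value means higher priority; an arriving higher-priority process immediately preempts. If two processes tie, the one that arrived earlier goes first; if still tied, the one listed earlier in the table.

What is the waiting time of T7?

21

Schedule: | T4 0-2 | T3 2-5 | T1 5-10 | T2 10-20 | T5 20-22 | T6 22-23 | T4 23-26 | T7 26-28 | T8 28-31 |
Completion: T1=10  T2=20  T3=5  T4=26  T5=22  T6=23  T7=28  T8=31
Waiting(T7) = turnaround − burst = 23 − 2 = 21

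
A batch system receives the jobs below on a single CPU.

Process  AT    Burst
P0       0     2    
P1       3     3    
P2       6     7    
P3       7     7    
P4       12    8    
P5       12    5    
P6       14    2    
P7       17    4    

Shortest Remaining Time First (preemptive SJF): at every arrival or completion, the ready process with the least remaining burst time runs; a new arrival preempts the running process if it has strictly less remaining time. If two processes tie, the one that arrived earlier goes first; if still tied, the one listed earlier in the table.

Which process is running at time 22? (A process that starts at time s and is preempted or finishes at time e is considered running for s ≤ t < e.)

P7

Gantt: | P0 0-2 | idle 2-3 | P1 3-6 | P2 6-13 | P5 13-14 | P6 14-16 | P5 16-20 | P7 20-24 | P3 24-31 | P4 31-39 |
Completion: P0=2  P1=6  P2=13  P3=31  P4=39  P5=20  P6=16  P7=24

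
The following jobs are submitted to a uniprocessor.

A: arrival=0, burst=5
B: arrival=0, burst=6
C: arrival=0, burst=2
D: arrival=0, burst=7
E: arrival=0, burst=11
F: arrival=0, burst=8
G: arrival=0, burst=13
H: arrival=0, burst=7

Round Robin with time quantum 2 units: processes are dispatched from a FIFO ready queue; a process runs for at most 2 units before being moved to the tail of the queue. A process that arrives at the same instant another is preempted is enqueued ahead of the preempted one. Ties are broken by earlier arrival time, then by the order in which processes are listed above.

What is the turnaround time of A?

Gantt: | A 0-2 | B 2-4 | C 4-6 | D 6-8 | E 8-10 | F 10-12 | G 12-14 | H 14-16 | A 16-18 | B 18-20 | D 20-22 | E 22-24 | F 24-26 | G 26-28 | H 28-30 | A 30-31 | B 31-33 | D 33-35 | E 35-37 | F 37-39 | G 39-41 | H 41-43 | D 43-44 | E 44-46 | F 46-48 | G 48-50 | H 50-51 | E 51-53 | G 53-55 | E 55-56 | G 56-59 |
Completion: A=31  B=33  C=6  D=44  E=56  F=48  G=59  H=51
Turnaround (C−A): A=31  B=33  C=6  D=44  E=56  F=48  G=59  H=51
Turnaround(A) = completion − arrival = 31 − 0 = 31

31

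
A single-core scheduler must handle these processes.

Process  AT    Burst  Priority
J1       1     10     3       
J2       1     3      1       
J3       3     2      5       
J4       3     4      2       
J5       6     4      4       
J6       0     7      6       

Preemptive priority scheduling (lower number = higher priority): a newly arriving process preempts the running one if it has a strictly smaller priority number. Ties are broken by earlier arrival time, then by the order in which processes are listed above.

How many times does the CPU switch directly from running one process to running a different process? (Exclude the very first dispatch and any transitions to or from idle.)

Gantt: | J6 0-1 | J2 1-4 | J4 4-8 | J1 8-18 | J5 18-22 | J3 22-24 | J6 24-30 |
Completion: J1=18  J2=4  J3=24  J4=8  J5=22  J6=30

6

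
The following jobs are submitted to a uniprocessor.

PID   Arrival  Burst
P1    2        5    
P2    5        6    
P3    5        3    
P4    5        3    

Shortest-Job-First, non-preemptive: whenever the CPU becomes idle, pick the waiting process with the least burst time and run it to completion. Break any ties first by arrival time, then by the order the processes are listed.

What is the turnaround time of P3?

Schedule: | idle 0-2 | P1 2-7 | P3 7-10 | P4 10-13 | P2 13-19 |
Completion: P1=7  P2=19  P3=10  P4=13
Turnaround (C−A): P1=5  P2=14  P3=5  P4=8
Turnaround(P3) = completion − arrival = 10 − 5 = 5

5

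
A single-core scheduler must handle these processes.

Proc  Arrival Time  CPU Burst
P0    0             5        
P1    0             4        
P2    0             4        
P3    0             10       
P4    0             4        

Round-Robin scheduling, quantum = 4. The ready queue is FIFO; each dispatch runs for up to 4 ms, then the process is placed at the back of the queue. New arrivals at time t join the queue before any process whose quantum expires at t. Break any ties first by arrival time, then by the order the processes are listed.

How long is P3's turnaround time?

Timeline: | P0 0-4 | P1 4-8 | P2 8-12 | P3 12-16 | P4 16-20 | P0 20-21 | P3 21-27 |
Completion: P0=21  P1=8  P2=12  P3=27  P4=20
Turnaround(P3) = completion − arrival = 27 − 0 = 27

27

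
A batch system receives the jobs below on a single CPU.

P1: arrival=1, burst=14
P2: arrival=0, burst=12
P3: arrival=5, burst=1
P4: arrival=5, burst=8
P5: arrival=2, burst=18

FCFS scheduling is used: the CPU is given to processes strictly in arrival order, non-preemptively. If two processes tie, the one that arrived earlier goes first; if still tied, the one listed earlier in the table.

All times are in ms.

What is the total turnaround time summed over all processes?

Schedule: | P2 0-12 | P1 12-26 | P5 26-44 | P3 44-45 | P4 45-53 |
Completion: P1=26  P2=12  P3=45  P4=53  P5=44
Turnaround (C−A): P1=25  P2=12  P3=40  P4=48  P5=42
Turnaround = completion − arrival: P1=25, P2=12, P3=40, P4=48, P5=42
Total turnaround = 25 + 12 + 40 + 48 + 42 = 167

167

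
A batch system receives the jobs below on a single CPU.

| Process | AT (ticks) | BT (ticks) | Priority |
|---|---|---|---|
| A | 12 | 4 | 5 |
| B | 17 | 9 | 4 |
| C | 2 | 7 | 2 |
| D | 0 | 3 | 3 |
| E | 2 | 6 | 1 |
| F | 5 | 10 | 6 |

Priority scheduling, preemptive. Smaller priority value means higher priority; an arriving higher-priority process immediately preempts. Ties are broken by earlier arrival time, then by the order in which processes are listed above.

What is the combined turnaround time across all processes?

95

Schedule: | D 0-2 | E 2-8 | C 8-15 | D 15-16 | A 16-17 | B 17-26 | A 26-29 | F 29-39 |
Completion: A=29  B=26  C=15  D=16  E=8  F=39
Turnaround = completion − arrival: A=17, B=9, C=13, D=16, E=6, F=34
Total turnaround = 17 + 9 + 13 + 16 + 6 + 34 = 95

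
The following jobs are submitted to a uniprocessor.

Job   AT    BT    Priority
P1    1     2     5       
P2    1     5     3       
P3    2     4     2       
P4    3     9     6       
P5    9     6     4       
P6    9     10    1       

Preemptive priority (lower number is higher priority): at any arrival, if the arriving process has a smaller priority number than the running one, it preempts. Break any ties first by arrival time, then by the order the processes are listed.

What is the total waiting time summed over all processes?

75

Schedule: | idle 0-1 | P2 1-2 | P3 2-6 | P2 6-9 | P6 9-19 | P2 19-20 | P5 20-26 | P1 26-28 | P4 28-37 |
Completion: P1=28  P2=20  P3=6  P4=37  P5=26  P6=19
Waiting = turnaround − burst: P1=25, P2=14, P3=0, P4=25, P5=11, P6=0
Total waiting = 25 + 14 + 0 + 25 + 11 + 0 = 75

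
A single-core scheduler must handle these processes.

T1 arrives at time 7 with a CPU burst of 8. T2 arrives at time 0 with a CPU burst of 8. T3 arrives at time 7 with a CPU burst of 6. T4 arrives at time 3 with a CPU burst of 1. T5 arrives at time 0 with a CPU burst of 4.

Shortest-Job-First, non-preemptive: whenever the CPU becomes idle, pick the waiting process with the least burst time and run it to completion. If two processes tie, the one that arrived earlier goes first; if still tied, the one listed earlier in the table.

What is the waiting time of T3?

Schedule: | T5 0-4 | T4 4-5 | T2 5-13 | T3 13-19 | T1 19-27 |
Completion: T1=27  T2=13  T3=19  T4=5  T5=4
Turnaround (C−A): T1=20  T2=13  T3=12  T4=2  T5=4
Waiting(T3) = turnaround − burst = 12 − 6 = 6

6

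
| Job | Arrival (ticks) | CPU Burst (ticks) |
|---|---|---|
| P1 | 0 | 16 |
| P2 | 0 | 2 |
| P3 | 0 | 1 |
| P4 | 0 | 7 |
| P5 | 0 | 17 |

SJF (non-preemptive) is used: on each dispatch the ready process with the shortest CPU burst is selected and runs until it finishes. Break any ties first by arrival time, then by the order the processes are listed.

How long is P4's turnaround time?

10

Timeline: | P3 0-1 | P2 1-3 | P4 3-10 | P1 10-26 | P5 26-43 |
Completion: P1=26  P2=3  P3=1  P4=10  P5=43
Turnaround(P4) = completion − arrival = 10 − 0 = 10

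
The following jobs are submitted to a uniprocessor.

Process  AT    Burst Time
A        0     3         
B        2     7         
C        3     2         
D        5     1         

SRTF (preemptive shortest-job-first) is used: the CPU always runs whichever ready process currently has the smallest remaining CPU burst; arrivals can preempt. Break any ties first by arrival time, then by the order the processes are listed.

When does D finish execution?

6

Schedule: | A 0-3 | C 3-5 | D 5-6 | B 6-13 |
Completion: A=3  B=13  C=5  D=6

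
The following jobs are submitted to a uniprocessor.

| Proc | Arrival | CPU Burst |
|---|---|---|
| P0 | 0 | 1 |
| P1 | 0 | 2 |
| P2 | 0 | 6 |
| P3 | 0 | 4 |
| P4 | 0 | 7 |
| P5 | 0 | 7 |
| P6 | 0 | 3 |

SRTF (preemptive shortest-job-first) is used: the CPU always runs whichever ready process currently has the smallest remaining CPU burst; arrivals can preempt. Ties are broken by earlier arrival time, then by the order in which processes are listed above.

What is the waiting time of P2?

Gantt: | P0 0-1 | P1 1-3 | P6 3-6 | P3 6-10 | P2 10-16 | P4 16-23 | P5 23-30 |
Completion: P0=1  P1=3  P2=16  P3=10  P4=23  P5=30  P6=6
Waiting(P2) = turnaround − burst = 16 − 6 = 10

10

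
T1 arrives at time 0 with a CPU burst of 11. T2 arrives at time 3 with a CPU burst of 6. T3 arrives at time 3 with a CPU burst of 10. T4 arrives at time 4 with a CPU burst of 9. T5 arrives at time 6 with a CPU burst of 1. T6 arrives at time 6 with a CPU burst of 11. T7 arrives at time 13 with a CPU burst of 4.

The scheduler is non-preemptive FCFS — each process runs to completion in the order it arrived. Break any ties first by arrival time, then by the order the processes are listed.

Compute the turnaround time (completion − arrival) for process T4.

Schedule: | T1 0-11 | T2 11-17 | T3 17-27 | T4 27-36 | T5 36-37 | T6 37-48 | T7 48-52 |
Completion: T1=11  T2=17  T3=27  T4=36  T5=37  T6=48  T7=52
Turnaround(T4) = completion − arrival = 36 − 4 = 32

32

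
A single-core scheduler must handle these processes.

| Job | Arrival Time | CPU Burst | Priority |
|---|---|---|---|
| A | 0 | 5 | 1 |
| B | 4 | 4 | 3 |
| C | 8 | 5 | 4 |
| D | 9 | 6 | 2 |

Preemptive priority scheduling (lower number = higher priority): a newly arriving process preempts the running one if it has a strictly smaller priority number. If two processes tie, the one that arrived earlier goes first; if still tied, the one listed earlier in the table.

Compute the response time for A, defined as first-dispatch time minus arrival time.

Schedule: | A 0-5 | B 5-9 | D 9-15 | C 15-20 |
Completion: A=5  B=9  C=20  D=15
Turnaround (C−A): A=5  B=5  C=12  D=6
Response(A) = first start − arrival = 0 − 0 = 0

0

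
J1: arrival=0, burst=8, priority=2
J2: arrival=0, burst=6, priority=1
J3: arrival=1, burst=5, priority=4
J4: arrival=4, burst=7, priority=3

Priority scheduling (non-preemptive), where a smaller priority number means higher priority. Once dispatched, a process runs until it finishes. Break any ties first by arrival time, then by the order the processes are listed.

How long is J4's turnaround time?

Timeline: | J2 0-6 | J1 6-14 | J4 14-21 | J3 21-26 |
Completion: J1=14  J2=6  J3=26  J4=21
Turnaround(J4) = completion − arrival = 21 − 4 = 17

17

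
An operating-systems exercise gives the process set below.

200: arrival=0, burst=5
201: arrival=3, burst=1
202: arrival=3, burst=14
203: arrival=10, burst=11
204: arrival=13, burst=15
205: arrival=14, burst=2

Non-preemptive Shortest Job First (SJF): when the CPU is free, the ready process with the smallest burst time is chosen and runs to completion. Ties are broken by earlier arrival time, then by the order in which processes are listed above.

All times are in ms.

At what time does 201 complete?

Timeline: | 200 0-5 | 201 5-6 | 202 6-20 | 205 20-22 | 203 22-33 | 204 33-48 |
Completion: 200=5  201=6  202=20  203=33  204=48  205=22
Turnaround (C−A): 200=5  201=3  202=17  203=23  204=35  205=8

6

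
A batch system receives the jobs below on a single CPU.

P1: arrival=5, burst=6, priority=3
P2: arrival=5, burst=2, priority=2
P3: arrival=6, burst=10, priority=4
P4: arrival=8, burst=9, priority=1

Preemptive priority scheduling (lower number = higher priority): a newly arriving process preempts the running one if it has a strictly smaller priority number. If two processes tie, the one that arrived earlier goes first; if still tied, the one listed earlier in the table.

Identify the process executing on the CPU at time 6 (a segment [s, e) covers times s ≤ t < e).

P2

Gantt: | idle 0-5 | P2 5-7 | P1 7-8 | P4 8-17 | P1 17-22 | P3 22-32 |
Completion: P1=22  P2=7  P3=32  P4=17
Turnaround (C−A): P1=17  P2=2  P3=26  P4=9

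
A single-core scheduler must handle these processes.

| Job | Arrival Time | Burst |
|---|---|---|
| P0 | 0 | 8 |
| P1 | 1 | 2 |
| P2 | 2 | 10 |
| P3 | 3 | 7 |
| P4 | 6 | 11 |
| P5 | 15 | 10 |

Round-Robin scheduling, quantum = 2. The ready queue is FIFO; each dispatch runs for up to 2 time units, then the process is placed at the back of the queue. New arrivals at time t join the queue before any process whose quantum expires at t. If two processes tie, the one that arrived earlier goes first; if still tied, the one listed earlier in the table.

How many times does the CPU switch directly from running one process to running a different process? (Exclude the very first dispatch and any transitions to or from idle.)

Gantt: | P0 0-2 | P1 2-4 | P2 4-6 | P0 6-8 | P3 8-10 | P4 10-12 | P2 12-14 | P0 14-16 | P3 16-18 | P4 18-20 | P2 20-22 | P5 22-24 | P0 24-26 | P3 26-28 | P4 28-30 | P2 30-32 | P5 32-34 | P3 34-35 | P4 35-37 | P2 37-39 | P5 39-41 | P4 41-43 | P5 43-45 | P4 45-46 | P5 46-48 |
Completion: P0=26  P1=4  P2=39  P3=35  P4=46  P5=48

24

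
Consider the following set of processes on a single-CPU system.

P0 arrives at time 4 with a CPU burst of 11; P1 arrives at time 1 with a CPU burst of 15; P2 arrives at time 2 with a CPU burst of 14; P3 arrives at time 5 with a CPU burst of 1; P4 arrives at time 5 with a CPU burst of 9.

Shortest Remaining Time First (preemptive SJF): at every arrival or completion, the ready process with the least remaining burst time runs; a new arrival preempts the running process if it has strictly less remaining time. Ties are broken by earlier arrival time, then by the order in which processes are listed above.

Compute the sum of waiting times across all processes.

67

Timeline: | idle 0-1 | P1 1-4 | P0 4-5 | P3 5-6 | P4 6-15 | P0 15-25 | P1 25-37 | P2 37-51 |
Completion: P0=25  P1=37  P2=51  P3=6  P4=15
Waiting = turnaround − burst: P0=10, P1=21, P2=35, P3=0, P4=1
Total waiting = 10 + 21 + 35 + 0 + 1 = 67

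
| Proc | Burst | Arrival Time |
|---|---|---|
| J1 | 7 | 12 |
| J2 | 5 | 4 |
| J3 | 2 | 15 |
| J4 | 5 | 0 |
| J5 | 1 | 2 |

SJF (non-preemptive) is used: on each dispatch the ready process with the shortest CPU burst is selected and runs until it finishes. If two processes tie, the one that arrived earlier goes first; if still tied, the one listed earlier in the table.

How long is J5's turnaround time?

Timeline: | J4 0-5 | J5 5-6 | J2 6-11 | idle 11-12 | J1 12-19 | J3 19-21 |
Completion: J1=19  J2=11  J3=21  J4=5  J5=6
Turnaround (C−A): J1=7  J2=7  J3=6  J4=5  J5=4
Turnaround(J5) = completion − arrival = 6 − 2 = 4

4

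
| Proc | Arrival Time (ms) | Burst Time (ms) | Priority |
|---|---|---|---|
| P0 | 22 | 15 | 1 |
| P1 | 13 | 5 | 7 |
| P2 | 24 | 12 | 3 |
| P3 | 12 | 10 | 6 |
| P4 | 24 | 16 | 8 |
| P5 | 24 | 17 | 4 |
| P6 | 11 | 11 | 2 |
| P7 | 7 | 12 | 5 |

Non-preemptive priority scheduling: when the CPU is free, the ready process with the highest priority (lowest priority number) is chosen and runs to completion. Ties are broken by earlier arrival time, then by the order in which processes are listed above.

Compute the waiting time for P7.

0

Timeline: | idle 0-7 | P7 7-19 | P6 19-30 | P0 30-45 | P2 45-57 | P5 57-74 | P3 74-84 | P1 84-89 | P4 89-105 |
Completion: P0=45  P1=89  P2=57  P3=84  P4=105  P5=74  P6=30  P7=19
Waiting(P7) = turnaround − burst = 12 − 12 = 0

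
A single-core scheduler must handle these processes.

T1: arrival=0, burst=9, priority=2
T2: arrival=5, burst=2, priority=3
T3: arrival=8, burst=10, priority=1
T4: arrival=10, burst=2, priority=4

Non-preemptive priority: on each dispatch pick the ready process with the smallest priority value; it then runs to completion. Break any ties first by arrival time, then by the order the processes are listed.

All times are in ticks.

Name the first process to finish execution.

T1

Timeline: | T1 0-9 | T3 9-19 | T2 19-21 | T4 21-23 |
Completion: T1=9  T2=21  T3=19  T4=23
Finish order: T1 → T3 → T2 → T4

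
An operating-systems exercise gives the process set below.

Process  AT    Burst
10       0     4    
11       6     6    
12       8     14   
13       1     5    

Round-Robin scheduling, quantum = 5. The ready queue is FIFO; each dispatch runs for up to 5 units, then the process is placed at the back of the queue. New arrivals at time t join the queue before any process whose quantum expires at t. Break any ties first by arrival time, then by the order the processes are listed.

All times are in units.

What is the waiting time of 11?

8

Timeline: | 10 0-4 | 13 4-9 | 11 9-14 | 12 14-19 | 11 19-20 | 12 20-29 |
Completion: 10=4  11=20  12=29  13=9
Waiting(11) = turnaround − burst = 14 − 6 = 8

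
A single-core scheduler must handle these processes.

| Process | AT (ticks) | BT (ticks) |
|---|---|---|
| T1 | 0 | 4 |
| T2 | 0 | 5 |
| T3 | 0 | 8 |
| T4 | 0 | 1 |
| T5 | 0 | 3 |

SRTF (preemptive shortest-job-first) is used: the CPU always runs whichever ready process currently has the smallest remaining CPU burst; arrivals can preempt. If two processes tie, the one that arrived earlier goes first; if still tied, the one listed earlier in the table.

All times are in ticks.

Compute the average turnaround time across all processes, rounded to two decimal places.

Timeline: | T4 0-1 | T5 1-4 | T1 4-8 | T2 8-13 | T3 13-21 |
Completion: T1=8  T2=13  T3=21  T4=1  T5=4
Turnaround (C−A): T1=8  T2=13  T3=21  T4=1  T5=4
Turnaround times: T1=8, T2=13, T3=21, T4=1, T5=4
Average turnaround = (8+13+21+1+4) / 5 = 47/5 = 9.40

9.40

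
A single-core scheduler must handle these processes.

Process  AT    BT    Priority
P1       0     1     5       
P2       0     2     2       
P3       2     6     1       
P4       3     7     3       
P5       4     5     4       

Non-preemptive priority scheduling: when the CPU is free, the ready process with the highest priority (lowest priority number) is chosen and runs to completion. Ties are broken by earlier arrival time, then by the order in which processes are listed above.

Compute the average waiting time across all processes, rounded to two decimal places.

7.20

Gantt: | P2 0-2 | P3 2-8 | P4 8-15 | P5 15-20 | P1 20-21 |
Completion: P1=21  P2=2  P3=8  P4=15  P5=20
Turnaround (C−A): P1=21  P2=2  P3=6  P4=12  P5=16
Waiting times: P1=20, P2=0, P3=0, P4=5, P5=11
Average waiting = (20+0+0+5+11) / 5 = 36/5 = 7.20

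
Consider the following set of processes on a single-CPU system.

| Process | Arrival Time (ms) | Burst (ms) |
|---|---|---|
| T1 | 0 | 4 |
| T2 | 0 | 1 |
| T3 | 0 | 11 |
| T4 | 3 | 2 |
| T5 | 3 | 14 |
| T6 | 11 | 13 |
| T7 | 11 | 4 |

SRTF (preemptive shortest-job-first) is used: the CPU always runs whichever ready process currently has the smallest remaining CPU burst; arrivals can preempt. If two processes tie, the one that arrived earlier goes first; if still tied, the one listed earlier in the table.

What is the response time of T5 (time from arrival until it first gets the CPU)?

32

Gantt: | T2 0-1 | T1 1-5 | T4 5-7 | T3 7-11 | T7 11-15 | T3 15-22 | T6 22-35 | T5 35-49 |
Completion: T1=5  T2=1  T3=22  T4=7  T5=49  T6=35  T7=15
Response(T5) = first start − arrival = 35 − 3 = 32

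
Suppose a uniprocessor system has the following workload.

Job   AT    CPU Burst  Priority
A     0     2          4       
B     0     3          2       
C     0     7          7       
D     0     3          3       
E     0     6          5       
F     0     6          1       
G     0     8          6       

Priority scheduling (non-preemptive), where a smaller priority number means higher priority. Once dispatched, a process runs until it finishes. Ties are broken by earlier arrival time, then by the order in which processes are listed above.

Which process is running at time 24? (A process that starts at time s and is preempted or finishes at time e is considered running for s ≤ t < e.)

Timeline: | F 0-6 | B 6-9 | D 9-12 | A 12-14 | E 14-20 | G 20-28 | C 28-35 |
Completion: A=14  B=9  C=35  D=12  E=20  F=6  G=28
Turnaround (C−A): A=14  B=9  C=35  D=12  E=20  F=6  G=28

G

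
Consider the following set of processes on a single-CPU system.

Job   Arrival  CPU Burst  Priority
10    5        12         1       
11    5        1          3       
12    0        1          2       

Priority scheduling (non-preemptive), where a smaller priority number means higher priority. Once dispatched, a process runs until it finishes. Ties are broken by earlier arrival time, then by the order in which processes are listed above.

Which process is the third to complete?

11

Gantt: | 12 0-1 | idle 1-5 | 10 5-17 | 11 17-18 |
Completion: 10=17  11=18  12=1
Turnaround (C−A): 10=12  11=13  12=1
Finish order: 12 → 10 → 11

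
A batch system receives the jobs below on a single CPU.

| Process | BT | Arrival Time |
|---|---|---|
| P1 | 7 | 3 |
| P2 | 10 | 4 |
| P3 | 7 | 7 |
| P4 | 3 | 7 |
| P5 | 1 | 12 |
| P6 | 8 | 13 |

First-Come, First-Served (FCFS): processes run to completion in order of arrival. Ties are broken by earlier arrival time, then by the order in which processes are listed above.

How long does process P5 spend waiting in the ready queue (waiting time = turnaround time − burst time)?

18

Gantt: | idle 0-3 | P1 3-10 | P2 10-20 | P3 20-27 | P4 27-30 | P5 30-31 | P6 31-39 |
Completion: P1=10  P2=20  P3=27  P4=30  P5=31  P6=39
Turnaround (C−A): P1=7  P2=16  P3=20  P4=23  P5=19  P6=26
Waiting(P5) = turnaround − burst = 19 − 1 = 18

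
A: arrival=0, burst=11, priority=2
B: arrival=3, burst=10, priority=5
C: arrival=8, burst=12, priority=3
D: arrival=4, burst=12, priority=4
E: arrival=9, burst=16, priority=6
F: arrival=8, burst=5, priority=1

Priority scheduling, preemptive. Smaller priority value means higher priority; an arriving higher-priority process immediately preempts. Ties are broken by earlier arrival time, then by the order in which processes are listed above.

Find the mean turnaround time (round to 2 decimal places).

30.17

Gantt: | A 0-8 | F 8-13 | A 13-16 | C 16-28 | D 28-40 | B 40-50 | E 50-66 |
Completion: A=16  B=50  C=28  D=40  E=66  F=13
Turnaround times: A=16, B=47, C=20, D=36, E=57, F=5
Average turnaround = (16+47+20+36+57+5) / 6 = 181/6 = 30.17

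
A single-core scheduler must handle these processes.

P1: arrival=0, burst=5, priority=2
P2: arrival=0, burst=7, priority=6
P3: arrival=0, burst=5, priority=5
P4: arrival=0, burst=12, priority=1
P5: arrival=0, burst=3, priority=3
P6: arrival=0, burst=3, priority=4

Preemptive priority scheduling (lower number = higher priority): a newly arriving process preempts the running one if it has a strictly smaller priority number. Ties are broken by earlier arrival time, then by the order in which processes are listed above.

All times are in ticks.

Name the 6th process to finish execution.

P2

Timeline: | P4 0-12 | P1 12-17 | P5 17-20 | P6 20-23 | P3 23-28 | P2 28-35 |
Completion: P1=17  P2=35  P3=28  P4=12  P5=20  P6=23
Turnaround (C−A): P1=17  P2=35  P3=28  P4=12  P5=20  P6=23
Finish order: P4 → P1 → P5 → P6 → P3 → P2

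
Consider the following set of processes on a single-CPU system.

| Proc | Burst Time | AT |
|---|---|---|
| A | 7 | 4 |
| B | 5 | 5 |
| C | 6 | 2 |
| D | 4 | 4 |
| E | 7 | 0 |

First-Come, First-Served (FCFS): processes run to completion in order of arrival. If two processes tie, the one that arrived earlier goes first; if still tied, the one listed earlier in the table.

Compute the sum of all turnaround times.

78

Timeline: | E 0-7 | C 7-13 | A 13-20 | D 20-24 | B 24-29 |
Completion: A=20  B=29  C=13  D=24  E=7
Turnaround (C−A): A=16  B=24  C=11  D=20  E=7
Turnaround = completion − arrival: A=16, B=24, C=11, D=20, E=7
Total turnaround = 16 + 24 + 11 + 20 + 7 = 78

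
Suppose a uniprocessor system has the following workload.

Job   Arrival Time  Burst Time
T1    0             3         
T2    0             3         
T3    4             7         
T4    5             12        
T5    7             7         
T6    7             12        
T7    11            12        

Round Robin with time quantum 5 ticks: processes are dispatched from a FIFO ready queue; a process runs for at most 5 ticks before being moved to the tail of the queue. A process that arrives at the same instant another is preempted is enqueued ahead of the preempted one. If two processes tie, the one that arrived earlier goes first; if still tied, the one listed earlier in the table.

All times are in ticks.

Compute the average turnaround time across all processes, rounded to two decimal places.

30.00

Gantt: | T1 0-3 | T2 3-6 | T3 6-11 | T4 11-16 | T5 16-21 | T6 21-26 | T7 26-31 | T3 31-33 | T4 33-38 | T5 38-40 | T6 40-45 | T7 45-50 | T4 50-52 | T6 52-54 | T7 54-56 |
Completion: T1=3  T2=6  T3=33  T4=52  T5=40  T6=54  T7=56
Turnaround times: T1=3, T2=6, T3=29, T4=47, T5=33, T6=47, T7=45
Average turnaround = (3+6+29+47+33+47+45) / 7 = 210/7 = 30.00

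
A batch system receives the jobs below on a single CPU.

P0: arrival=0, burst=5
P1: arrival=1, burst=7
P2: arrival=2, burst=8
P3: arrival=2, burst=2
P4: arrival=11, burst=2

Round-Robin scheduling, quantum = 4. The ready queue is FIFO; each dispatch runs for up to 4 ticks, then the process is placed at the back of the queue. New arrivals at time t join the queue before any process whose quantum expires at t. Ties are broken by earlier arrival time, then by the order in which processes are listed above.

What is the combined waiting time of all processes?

Schedule: | P0 0-4 | P1 4-8 | P2 8-12 | P3 12-14 | P0 14-15 | P1 15-18 | P4 18-20 | P2 20-24 |
Completion: P0=15  P1=18  P2=24  P3=14  P4=20
Waiting = turnaround − burst: P0=10, P1=10, P2=14, P3=10, P4=7
Total waiting = 10 + 10 + 14 + 10 + 7 = 51

51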